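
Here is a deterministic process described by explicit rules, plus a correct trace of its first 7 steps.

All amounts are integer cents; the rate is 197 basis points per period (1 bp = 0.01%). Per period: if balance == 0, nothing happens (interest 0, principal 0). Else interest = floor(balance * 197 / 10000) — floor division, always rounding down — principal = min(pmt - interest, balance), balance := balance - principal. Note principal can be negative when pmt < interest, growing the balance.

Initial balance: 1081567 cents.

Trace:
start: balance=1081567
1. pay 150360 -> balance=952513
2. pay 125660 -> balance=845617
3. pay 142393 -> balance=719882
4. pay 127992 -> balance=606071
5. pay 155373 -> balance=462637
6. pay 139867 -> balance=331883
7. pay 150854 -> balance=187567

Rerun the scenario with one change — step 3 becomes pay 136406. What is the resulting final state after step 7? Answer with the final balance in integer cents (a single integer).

194040

(re-executing from step 3 with the substitution; state before step 3: balance=845617)
3. pay 136406 -> balance=725869
4. pay 127992 -> balance=612176
5. pay 155373 -> balance=468862
6. pay 139867 -> balance=338231
7. pay 150854 -> balance=194040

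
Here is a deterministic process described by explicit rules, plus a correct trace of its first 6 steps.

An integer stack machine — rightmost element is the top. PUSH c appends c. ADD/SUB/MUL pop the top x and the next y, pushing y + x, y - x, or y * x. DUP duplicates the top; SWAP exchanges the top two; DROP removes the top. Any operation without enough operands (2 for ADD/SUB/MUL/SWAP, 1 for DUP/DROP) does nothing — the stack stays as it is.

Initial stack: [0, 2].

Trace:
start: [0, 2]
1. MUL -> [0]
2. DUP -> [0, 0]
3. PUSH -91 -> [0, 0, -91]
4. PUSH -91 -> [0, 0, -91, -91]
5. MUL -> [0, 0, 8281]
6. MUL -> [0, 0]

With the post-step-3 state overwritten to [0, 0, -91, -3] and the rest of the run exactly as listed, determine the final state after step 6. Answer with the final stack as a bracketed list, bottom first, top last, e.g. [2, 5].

state after step 3 := [0, 0, -91, -3]
4. PUSH -91 -> [0, 0, -91, -3, -91]
5. MUL -> [0, 0, -91, 273]
6. MUL -> [0, 0, -24843]

[0, 0, -24843]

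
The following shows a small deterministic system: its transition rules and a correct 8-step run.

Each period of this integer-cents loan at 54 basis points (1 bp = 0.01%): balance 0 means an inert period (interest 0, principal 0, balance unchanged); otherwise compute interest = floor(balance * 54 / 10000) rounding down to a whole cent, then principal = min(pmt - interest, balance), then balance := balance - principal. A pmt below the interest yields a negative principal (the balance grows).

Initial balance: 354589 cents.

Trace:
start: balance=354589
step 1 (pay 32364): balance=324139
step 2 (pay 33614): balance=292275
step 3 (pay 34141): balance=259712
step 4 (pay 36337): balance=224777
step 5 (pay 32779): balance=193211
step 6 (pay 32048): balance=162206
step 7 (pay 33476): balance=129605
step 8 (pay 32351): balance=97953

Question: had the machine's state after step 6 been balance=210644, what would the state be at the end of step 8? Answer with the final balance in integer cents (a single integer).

146916

state after step 6 := balance=210644
step 7 (pay 33476): balance=178305
step 8 (pay 32351): balance=146916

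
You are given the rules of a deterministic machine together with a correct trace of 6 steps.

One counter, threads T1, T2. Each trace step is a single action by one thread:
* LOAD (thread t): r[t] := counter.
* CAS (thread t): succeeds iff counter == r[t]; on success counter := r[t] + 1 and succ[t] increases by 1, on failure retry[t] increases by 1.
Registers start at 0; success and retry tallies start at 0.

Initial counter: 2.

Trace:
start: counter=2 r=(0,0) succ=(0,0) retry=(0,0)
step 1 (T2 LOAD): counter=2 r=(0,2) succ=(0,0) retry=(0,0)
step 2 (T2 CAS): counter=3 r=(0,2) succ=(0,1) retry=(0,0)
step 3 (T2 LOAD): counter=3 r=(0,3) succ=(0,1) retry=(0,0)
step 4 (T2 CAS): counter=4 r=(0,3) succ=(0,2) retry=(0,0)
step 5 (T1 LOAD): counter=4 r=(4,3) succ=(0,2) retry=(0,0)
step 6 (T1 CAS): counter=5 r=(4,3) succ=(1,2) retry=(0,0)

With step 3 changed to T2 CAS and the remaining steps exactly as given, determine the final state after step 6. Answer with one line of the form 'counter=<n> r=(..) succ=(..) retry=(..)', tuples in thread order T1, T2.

counter=4 r=(3,2) succ=(1,1) retry=(0,2)

(re-executing from step 3 with the substitution; state before step 3: counter=3 r=(0,2) succ=(0,1) retry=(0,0))
step 3 (T2 CAS): counter=3 r=(0,2) succ=(0,1) retry=(0,1)
step 4 (T2 CAS): counter=3 r=(0,2) succ=(0,1) retry=(0,2)
step 5 (T1 LOAD): counter=3 r=(3,2) succ=(0,1) retry=(0,2)
step 6 (T1 CAS): counter=4 r=(3,2) succ=(1,1) retry=(0,2)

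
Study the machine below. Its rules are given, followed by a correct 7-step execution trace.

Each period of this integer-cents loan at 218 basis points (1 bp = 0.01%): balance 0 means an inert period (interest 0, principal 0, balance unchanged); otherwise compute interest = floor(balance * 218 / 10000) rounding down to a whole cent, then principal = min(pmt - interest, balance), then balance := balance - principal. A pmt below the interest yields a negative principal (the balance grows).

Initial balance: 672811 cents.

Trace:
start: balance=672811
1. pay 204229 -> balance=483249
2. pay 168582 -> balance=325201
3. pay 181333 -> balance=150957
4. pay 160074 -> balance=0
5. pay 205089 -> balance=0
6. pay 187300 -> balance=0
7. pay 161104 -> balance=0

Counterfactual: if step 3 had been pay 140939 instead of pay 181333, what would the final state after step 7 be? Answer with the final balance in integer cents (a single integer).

(re-executing from step 3 with the substitution; state before step 3: balance=325201)
3. pay 140939 -> balance=191351
4. pay 160074 -> balance=35448
5. pay 205089 -> balance=0
6. pay 187300 -> balance=0
7. pay 161104 -> balance=0

0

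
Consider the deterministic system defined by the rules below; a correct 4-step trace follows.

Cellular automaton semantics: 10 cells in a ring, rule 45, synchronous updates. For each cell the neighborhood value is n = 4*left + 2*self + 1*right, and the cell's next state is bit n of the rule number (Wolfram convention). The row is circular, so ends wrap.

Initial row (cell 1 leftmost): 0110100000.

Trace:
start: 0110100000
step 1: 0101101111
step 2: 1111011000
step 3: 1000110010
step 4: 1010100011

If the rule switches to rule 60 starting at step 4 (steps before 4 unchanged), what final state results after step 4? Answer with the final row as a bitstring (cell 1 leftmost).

1100101011

(re-executing step 4 under rule 60; state before step 4: 1000110010)
step 4: 1100101011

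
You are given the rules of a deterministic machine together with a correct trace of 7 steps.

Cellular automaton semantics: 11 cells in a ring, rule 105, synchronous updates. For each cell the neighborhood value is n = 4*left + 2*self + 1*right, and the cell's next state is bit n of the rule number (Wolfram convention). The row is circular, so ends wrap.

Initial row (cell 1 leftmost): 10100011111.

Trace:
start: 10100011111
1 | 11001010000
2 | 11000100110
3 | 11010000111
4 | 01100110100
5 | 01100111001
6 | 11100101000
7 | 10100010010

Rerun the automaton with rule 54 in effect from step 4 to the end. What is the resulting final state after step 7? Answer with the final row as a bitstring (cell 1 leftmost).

(re-executing steps 4..7 under rule 54; state before step 4: 11010000111)
4 | 00111001000
5 | 01000111100
6 | 11101000010
7 | 00011100111

00011100111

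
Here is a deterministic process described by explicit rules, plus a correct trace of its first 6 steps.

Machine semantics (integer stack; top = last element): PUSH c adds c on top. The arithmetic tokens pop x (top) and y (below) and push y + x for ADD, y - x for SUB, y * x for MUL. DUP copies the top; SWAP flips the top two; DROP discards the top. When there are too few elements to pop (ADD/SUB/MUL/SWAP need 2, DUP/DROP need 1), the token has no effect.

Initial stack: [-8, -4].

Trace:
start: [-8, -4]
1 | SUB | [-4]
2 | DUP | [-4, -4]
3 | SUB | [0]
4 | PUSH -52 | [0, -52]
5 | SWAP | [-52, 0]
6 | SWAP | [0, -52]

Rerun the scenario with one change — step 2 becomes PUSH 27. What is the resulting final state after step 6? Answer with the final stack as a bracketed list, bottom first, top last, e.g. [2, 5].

[-31, -52]

(re-executing from step 2 with the substitution; state before step 2: [-4])
2 | PUSH 27 | [-4, 27]
3 | SUB | [-31]
4 | PUSH -52 | [-31, -52]
5 | SWAP | [-52, -31]
6 | SWAP | [-31, -52]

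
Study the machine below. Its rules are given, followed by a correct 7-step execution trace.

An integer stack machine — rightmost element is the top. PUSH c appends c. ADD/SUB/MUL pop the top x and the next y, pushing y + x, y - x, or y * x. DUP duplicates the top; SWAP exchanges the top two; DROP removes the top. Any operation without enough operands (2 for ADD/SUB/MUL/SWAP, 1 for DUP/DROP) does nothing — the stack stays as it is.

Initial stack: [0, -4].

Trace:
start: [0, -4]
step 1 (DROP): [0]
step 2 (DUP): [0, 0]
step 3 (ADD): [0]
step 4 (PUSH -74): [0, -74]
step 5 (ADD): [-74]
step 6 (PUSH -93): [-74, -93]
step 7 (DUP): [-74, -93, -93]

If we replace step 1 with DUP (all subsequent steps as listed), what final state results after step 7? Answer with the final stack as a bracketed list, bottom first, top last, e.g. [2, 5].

[0, -4, -82, -93, -93]

(re-executing from step 1 with the substitution; state before step 1: [0, -4])
step 1 (DUP): [0, -4, -4]
step 2 (DUP): [0, -4, -4, -4]
step 3 (ADD): [0, -4, -8]
step 4 (PUSH -74): [0, -4, -8, -74]
step 5 (ADD): [0, -4, -82]
step 6 (PUSH -93): [0, -4, -82, -93]
step 7 (DUP): [0, -4, -82, -93, -93]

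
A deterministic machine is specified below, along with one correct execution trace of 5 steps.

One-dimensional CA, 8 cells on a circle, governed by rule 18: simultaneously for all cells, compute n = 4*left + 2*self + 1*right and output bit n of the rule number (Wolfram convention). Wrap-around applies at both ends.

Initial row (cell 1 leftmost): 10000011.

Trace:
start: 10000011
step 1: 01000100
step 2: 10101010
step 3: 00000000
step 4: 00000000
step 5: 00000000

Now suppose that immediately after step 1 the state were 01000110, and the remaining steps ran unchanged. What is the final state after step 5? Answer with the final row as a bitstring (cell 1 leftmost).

10010110

state after step 1 := 01000110
step 2: 10101001
step 3: 00000110
step 4: 00001001
step 5: 10010110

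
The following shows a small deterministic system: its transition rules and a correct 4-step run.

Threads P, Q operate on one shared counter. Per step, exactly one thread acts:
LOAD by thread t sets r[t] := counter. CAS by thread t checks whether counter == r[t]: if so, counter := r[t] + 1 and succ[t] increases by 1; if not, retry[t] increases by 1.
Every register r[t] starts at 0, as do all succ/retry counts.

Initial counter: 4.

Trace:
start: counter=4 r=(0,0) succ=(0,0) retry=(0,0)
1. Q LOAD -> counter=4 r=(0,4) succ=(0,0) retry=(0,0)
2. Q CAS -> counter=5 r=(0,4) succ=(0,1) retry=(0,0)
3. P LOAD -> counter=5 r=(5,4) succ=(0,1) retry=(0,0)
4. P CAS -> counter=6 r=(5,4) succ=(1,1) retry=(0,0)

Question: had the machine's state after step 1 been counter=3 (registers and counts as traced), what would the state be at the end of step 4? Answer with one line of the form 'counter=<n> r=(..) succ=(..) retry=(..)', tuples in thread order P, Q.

state after step 1 := counter=3 r=(0,4) succ=(0,0) retry=(0,0)
2. Q CAS -> counter=3 r=(0,4) succ=(0,0) retry=(0,1)
3. P LOAD -> counter=3 r=(3,4) succ=(0,0) retry=(0,1)
4. P CAS -> counter=4 r=(3,4) succ=(1,0) retry=(0,1)

counter=4 r=(3,4) succ=(1,0) retry=(0,1)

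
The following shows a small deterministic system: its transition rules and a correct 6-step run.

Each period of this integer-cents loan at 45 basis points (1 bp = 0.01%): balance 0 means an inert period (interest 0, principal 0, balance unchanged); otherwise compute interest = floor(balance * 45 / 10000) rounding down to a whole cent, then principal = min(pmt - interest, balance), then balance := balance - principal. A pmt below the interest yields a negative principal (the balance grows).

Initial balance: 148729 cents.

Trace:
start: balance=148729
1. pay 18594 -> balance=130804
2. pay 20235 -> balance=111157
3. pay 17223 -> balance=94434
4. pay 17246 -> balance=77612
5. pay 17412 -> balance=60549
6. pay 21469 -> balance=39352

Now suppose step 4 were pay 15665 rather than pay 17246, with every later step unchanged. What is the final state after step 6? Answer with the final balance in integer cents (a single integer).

40947

(re-executing from step 4 with the substitution; state before step 4: balance=94434)
4. pay 15665 -> balance=79193
5. pay 17412 -> balance=62137
6. pay 21469 -> balance=40947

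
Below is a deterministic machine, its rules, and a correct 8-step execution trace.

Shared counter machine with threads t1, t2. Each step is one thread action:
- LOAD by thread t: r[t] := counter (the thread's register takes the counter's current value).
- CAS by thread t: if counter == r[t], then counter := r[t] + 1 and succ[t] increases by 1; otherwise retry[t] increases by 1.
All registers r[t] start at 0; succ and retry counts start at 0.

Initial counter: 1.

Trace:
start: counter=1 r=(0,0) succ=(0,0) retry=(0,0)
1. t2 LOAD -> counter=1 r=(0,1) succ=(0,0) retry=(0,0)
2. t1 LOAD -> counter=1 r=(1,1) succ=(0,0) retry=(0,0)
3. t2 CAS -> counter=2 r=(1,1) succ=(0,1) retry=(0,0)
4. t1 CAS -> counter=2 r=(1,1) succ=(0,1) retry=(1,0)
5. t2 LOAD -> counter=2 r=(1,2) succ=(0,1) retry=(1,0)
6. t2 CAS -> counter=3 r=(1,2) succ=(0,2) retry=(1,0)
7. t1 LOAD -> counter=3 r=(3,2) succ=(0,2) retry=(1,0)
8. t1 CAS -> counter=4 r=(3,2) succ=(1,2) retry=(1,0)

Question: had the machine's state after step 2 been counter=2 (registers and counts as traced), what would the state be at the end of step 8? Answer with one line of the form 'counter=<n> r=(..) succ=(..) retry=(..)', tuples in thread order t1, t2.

state after step 2 := counter=2 r=(1,1) succ=(0,0) retry=(0,0)
3. t2 CAS -> counter=2 r=(1,1) succ=(0,0) retry=(0,1)
4. t1 CAS -> counter=2 r=(1,1) succ=(0,0) retry=(1,1)
5. t2 LOAD -> counter=2 r=(1,2) succ=(0,0) retry=(1,1)
6. t2 CAS -> counter=3 r=(1,2) succ=(0,1) retry=(1,1)
7. t1 LOAD -> counter=3 r=(3,2) succ=(0,1) retry=(1,1)
8. t1 CAS -> counter=4 r=(3,2) succ=(1,1) retry=(1,1)

counter=4 r=(3,2) succ=(1,1) retry=(1,1)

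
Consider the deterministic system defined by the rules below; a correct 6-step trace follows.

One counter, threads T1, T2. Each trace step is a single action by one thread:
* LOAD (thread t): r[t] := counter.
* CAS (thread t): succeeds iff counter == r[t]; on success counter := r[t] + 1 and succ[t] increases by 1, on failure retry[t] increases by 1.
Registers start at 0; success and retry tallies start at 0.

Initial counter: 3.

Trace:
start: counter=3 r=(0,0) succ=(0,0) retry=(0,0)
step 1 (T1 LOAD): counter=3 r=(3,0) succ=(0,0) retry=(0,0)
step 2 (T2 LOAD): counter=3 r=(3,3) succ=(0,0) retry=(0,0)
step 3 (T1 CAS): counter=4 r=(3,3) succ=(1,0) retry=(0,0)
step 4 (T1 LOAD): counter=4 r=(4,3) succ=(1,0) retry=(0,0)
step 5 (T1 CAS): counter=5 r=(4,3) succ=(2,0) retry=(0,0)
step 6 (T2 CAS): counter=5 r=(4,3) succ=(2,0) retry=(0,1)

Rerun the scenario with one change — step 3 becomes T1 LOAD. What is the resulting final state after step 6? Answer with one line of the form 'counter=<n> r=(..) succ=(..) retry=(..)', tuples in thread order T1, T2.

(re-executing from step 3 with the substitution; state before step 3: counter=3 r=(3,3) succ=(0,0) retry=(0,0))
step 3 (T1 LOAD): counter=3 r=(3,3) succ=(0,0) retry=(0,0)
step 4 (T1 LOAD): counter=3 r=(3,3) succ=(0,0) retry=(0,0)
step 5 (T1 CAS): counter=4 r=(3,3) succ=(1,0) retry=(0,0)
step 6 (T2 CAS): counter=4 r=(3,3) succ=(1,0) retry=(0,1)

counter=4 r=(3,3) succ=(1,0) retry=(0,1)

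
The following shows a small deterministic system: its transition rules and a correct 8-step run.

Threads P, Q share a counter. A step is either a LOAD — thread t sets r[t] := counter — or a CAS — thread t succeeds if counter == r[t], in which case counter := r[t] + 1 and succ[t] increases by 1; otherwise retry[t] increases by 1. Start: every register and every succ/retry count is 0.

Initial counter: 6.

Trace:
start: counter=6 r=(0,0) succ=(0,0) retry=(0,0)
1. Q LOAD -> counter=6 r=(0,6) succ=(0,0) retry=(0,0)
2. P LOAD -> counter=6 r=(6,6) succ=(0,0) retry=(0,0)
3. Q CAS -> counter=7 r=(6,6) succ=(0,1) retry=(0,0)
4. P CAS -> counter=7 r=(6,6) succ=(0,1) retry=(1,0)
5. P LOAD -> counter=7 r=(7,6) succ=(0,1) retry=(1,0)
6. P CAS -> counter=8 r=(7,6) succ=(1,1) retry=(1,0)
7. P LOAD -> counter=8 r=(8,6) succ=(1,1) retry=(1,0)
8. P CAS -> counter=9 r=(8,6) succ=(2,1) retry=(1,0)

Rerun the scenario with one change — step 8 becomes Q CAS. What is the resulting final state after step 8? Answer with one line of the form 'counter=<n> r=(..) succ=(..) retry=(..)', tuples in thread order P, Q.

counter=8 r=(8,6) succ=(1,1) retry=(1,1)

(re-executing from step 8 with the substitution; state before step 8: counter=8 r=(8,6) succ=(1,1) retry=(1,0))
8. Q CAS -> counter=8 r=(8,6) succ=(1,1) retry=(1,1)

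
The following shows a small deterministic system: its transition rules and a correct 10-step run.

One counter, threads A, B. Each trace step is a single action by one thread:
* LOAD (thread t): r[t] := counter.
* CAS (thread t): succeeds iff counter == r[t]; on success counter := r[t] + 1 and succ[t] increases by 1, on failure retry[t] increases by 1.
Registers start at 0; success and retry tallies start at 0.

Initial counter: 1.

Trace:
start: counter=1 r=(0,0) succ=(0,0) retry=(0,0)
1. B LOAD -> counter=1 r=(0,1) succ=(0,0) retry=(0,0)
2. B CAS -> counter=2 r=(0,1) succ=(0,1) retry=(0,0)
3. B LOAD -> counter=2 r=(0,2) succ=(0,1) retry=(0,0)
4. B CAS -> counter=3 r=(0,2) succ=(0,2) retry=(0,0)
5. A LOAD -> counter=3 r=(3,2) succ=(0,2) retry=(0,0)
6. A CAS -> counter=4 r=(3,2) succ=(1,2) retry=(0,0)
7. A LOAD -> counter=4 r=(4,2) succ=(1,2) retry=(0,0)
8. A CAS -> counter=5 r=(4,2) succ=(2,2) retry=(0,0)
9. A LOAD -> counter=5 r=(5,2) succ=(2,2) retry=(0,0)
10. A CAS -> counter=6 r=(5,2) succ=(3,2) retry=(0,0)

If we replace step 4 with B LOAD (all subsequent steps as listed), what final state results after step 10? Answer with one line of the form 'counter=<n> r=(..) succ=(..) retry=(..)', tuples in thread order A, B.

counter=5 r=(4,2) succ=(3,1) retry=(0,0)

(re-executing from step 4 with the substitution; state before step 4: counter=2 r=(0,2) succ=(0,1) retry=(0,0))
4. B LOAD -> counter=2 r=(0,2) succ=(0,1) retry=(0,0)
5. A LOAD -> counter=2 r=(2,2) succ=(0,1) retry=(0,0)
6. A CAS -> counter=3 r=(2,2) succ=(1,1) retry=(0,0)
7. A LOAD -> counter=3 r=(3,2) succ=(1,1) retry=(0,0)
8. A CAS -> counter=4 r=(3,2) succ=(2,1) retry=(0,0)
9. A LOAD -> counter=4 r=(4,2) succ=(2,1) retry=(0,0)
10. A CAS -> counter=5 r=(4,2) succ=(3,1) retry=(0,0)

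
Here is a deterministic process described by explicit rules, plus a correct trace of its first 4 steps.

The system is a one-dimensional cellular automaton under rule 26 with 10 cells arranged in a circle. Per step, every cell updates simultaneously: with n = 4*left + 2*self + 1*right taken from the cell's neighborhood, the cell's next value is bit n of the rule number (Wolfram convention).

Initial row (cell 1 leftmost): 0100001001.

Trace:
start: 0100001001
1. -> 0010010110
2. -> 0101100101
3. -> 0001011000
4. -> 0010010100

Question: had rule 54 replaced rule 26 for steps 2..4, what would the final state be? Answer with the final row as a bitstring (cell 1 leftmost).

(re-executing steps 2..4 under rule 54; state before step 2: 0010010110)
2. -> 0111111001
3. -> 1000000111
4. -> 0100001000

0100001000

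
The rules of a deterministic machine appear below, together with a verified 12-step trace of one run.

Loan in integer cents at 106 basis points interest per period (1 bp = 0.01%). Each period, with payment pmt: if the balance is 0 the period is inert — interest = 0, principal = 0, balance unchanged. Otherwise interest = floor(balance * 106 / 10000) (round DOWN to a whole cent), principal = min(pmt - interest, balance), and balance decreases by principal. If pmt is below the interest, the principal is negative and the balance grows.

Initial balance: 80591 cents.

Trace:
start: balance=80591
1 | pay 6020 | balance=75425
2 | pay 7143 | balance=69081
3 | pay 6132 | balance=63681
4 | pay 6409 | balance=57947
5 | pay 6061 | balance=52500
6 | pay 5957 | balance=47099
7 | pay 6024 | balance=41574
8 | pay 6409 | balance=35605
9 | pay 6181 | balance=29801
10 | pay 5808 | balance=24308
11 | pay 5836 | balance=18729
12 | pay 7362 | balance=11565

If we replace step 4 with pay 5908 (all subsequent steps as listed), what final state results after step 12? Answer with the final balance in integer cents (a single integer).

12110

(re-executing from step 4 with the substitution; state before step 4: balance=63681)
4 | pay 5908 | balance=58448
5 | pay 6061 | balance=53006
6 | pay 5957 | balance=47610
7 | pay 6024 | balance=42090
8 | pay 6409 | balance=36127
9 | pay 6181 | balance=30328
10 | pay 5808 | balance=24841
11 | pay 5836 | balance=19268
12 | pay 7362 | balance=12110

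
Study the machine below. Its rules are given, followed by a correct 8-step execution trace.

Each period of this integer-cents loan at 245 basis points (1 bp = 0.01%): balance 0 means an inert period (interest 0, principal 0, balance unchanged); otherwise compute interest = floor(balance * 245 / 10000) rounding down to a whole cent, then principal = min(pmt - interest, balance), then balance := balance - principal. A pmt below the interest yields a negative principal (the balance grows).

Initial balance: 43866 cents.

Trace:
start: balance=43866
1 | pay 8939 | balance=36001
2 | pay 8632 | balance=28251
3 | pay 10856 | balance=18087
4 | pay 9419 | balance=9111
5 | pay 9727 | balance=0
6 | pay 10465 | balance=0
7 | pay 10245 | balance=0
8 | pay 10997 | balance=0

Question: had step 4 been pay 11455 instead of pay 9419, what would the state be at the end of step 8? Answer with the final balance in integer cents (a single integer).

(re-executing from step 4 with the substitution; state before step 4: balance=18087)
4 | pay 11455 | balance=7075
5 | pay 9727 | balance=0
6 | pay 10465 | balance=0
7 | pay 10245 | balance=0
8 | pay 10997 | balance=0

0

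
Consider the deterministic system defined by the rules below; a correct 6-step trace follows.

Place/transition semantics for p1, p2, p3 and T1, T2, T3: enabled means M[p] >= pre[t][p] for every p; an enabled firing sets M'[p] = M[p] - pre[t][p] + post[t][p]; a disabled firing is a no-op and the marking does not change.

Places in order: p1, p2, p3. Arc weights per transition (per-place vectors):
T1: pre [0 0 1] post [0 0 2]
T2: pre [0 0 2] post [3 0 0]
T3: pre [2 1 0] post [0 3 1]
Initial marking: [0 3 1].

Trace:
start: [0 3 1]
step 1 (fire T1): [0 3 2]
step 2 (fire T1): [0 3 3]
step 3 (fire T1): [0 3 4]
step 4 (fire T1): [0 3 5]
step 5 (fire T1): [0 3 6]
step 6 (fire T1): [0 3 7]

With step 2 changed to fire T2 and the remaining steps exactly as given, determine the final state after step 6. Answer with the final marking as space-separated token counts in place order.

3 3 0

(re-executing from step 2 with the substitution; state before step 2: [0 3 2])
step 2 (fire T2): [3 3 0]
step 3 (fire T1): [3 3 0]
step 4 (fire T1): [3 3 0]
step 5 (fire T1): [3 3 0]
step 6 (fire T1): [3 3 0]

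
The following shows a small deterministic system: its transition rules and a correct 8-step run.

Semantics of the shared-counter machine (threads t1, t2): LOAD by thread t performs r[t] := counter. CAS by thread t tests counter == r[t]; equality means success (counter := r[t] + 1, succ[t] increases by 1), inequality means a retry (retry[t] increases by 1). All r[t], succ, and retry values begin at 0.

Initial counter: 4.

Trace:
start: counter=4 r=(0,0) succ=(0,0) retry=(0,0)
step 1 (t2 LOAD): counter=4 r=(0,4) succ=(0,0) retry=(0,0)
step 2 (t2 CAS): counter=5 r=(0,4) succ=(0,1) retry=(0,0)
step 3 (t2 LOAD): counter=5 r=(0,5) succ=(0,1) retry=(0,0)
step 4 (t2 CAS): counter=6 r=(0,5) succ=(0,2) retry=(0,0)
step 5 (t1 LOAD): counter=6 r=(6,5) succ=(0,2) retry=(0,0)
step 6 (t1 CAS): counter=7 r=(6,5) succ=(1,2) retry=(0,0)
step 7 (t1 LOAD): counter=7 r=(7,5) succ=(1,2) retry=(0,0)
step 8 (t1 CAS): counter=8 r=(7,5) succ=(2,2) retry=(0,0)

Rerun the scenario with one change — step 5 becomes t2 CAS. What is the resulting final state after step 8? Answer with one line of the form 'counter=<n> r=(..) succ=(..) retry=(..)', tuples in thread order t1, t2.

counter=7 r=(6,5) succ=(1,2) retry=(1,1)

(re-executing from step 5 with the substitution; state before step 5: counter=6 r=(0,5) succ=(0,2) retry=(0,0))
step 5 (t2 CAS): counter=6 r=(0,5) succ=(0,2) retry=(0,1)
step 6 (t1 CAS): counter=6 r=(0,5) succ=(0,2) retry=(1,1)
step 7 (t1 LOAD): counter=6 r=(6,5) succ=(0,2) retry=(1,1)
step 8 (t1 CAS): counter=7 r=(6,5) succ=(1,2) retry=(1,1)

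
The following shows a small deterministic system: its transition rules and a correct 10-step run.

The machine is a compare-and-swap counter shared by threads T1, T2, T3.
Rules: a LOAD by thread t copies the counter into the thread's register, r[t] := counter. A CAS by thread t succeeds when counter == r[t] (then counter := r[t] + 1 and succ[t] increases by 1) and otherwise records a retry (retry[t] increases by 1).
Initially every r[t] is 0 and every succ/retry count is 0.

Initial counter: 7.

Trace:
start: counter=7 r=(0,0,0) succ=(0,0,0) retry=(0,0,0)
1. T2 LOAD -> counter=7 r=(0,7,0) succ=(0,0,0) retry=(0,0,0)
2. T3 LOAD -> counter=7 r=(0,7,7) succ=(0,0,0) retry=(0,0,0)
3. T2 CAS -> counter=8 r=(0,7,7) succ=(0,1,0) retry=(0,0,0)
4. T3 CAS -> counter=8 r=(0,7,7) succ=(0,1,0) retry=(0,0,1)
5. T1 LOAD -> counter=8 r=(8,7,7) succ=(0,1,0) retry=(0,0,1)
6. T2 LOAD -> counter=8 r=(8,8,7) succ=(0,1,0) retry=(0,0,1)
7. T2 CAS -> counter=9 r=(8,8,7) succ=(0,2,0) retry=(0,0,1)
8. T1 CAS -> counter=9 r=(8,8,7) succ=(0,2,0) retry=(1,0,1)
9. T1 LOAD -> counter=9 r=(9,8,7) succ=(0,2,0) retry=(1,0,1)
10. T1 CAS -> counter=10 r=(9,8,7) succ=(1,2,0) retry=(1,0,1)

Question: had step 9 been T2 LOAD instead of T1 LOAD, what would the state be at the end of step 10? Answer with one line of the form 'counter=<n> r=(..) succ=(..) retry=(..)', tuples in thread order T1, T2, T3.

counter=9 r=(8,9,7) succ=(0,2,0) retry=(2,0,1)

(re-executing from step 9 with the substitution; state before step 9: counter=9 r=(8,8,7) succ=(0,2,0) retry=(1,0,1))
9. T2 LOAD -> counter=9 r=(8,9,7) succ=(0,2,0) retry=(1,0,1)
10. T1 CAS -> counter=9 r=(8,9,7) succ=(0,2,0) retry=(2,0,1)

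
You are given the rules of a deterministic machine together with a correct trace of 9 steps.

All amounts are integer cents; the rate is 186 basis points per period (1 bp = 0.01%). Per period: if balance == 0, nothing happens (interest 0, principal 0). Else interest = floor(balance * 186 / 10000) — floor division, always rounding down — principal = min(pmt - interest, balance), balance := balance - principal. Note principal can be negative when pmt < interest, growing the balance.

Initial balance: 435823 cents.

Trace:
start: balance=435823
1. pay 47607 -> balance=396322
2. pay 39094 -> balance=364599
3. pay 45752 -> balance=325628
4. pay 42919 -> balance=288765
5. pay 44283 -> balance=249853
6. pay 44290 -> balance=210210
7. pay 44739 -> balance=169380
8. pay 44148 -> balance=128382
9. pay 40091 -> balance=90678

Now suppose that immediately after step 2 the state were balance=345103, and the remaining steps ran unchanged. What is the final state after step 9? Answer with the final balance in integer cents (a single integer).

state after step 2 := balance=345103
3. pay 45752 -> balance=305769
4. pay 42919 -> balance=268537
5. pay 44283 -> balance=229248
6. pay 44290 -> balance=189222
7. pay 44739 -> balance=148002
8. pay 44148 -> balance=106606
9. pay 40091 -> balance=68497

68497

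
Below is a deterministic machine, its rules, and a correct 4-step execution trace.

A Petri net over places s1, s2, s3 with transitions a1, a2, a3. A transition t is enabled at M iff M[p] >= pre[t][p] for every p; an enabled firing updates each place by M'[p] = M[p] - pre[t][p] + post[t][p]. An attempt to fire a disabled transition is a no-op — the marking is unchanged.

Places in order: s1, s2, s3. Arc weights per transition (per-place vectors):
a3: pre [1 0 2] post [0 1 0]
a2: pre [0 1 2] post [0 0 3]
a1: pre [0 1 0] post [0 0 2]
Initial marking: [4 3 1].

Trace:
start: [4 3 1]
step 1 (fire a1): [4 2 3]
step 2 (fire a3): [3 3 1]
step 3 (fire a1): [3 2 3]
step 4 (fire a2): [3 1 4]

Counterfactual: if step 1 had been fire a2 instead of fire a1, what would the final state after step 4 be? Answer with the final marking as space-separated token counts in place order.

(re-executing from step 1 with the substitution; state before step 1: [4 3 1])
step 1 (fire a2): [4 3 1]
step 2 (fire a3): [4 3 1]
step 3 (fire a1): [4 2 3]
step 4 (fire a2): [4 1 4]

4 1 4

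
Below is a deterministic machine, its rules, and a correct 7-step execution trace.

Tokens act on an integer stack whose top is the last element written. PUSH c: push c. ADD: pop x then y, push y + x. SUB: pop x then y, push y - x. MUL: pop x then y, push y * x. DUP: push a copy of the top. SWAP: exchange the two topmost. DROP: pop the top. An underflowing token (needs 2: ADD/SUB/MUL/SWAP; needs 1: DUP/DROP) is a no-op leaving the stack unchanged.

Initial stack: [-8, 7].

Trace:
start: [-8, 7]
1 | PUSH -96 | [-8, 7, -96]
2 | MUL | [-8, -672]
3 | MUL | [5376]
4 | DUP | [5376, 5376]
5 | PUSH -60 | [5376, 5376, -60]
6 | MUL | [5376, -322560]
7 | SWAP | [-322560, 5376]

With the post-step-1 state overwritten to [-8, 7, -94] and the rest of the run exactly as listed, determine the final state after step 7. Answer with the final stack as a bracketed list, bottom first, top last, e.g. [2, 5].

[-315840, 5264]

state after step 1 := [-8, 7, -94]
2 | MUL | [-8, -658]
3 | MUL | [5264]
4 | DUP | [5264, 5264]
5 | PUSH -60 | [5264, 5264, -60]
6 | MUL | [5264, -315840]
7 | SWAP | [-315840, 5264]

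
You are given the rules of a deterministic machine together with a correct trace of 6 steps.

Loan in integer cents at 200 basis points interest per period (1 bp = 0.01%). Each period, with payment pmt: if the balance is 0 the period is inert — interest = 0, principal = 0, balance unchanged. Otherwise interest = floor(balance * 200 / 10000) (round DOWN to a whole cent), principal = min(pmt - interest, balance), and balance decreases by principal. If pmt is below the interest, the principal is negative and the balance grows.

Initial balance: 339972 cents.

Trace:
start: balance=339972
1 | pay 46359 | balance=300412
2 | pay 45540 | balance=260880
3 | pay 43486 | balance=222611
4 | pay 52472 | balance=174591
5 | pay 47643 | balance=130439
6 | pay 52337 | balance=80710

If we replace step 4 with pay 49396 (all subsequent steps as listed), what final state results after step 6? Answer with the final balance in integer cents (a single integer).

(re-executing from step 4 with the substitution; state before step 4: balance=222611)
4 | pay 49396 | balance=177667
5 | pay 47643 | balance=133577
6 | pay 52337 | balance=83911

83911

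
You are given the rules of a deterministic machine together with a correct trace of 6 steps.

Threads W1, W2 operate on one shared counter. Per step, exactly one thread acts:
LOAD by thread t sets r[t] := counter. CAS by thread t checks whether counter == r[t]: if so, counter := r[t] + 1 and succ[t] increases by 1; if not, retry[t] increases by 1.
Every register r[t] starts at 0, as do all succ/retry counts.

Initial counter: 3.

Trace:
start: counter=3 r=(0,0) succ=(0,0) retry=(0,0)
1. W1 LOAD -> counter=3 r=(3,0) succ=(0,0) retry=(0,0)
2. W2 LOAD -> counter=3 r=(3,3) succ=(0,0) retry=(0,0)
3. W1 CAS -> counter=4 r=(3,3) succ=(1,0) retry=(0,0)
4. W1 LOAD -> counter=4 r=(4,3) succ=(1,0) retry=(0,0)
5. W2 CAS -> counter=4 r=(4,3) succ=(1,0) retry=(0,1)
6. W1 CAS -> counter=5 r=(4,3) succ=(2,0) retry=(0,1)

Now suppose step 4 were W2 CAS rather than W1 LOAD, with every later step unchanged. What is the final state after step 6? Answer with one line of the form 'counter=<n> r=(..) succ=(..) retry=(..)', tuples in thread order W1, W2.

counter=4 r=(3,3) succ=(1,0) retry=(1,2)

(re-executing from step 4 with the substitution; state before step 4: counter=4 r=(3,3) succ=(1,0) retry=(0,0))
4. W2 CAS -> counter=4 r=(3,3) succ=(1,0) retry=(0,1)
5. W2 CAS -> counter=4 r=(3,3) succ=(1,0) retry=(0,2)
6. W1 CAS -> counter=4 r=(3,3) succ=(1,0) retry=(1,2)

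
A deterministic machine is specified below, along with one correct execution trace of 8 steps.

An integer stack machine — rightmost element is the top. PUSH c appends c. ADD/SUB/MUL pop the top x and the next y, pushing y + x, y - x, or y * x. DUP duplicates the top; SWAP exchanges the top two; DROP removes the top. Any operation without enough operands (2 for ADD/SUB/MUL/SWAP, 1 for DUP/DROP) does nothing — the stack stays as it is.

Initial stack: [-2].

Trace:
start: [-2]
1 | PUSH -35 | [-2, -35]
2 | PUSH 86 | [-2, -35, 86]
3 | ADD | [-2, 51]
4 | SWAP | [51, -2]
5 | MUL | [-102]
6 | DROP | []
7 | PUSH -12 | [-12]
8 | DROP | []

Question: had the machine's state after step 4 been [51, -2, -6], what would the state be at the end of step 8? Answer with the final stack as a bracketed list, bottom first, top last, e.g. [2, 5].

[51]

state after step 4 := [51, -2, -6]
5 | MUL | [51, 12]
6 | DROP | [51]
7 | PUSH -12 | [51, -12]
8 | DROP | [51]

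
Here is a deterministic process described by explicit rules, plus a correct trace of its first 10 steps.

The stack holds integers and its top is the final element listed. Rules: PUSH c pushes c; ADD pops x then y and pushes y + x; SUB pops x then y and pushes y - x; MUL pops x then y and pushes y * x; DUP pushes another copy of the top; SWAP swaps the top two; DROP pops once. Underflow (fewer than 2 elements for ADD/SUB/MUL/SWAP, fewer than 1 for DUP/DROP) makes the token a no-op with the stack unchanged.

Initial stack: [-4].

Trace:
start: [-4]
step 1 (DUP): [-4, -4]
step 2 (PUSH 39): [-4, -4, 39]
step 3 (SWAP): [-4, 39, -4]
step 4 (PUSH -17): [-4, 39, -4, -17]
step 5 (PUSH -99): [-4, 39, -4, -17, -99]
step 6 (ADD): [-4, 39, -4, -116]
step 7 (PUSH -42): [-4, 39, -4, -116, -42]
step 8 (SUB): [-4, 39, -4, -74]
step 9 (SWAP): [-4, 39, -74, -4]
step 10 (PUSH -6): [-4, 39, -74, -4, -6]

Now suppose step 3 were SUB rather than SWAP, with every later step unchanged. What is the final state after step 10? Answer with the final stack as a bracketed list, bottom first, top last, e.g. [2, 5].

[-4, -74, -43, -6]

(re-executing from step 3 with the substitution; state before step 3: [-4, -4, 39])
step 3 (SUB): [-4, -43]
step 4 (PUSH -17): [-4, -43, -17]
step 5 (PUSH -99): [-4, -43, -17, -99]
step 6 (ADD): [-4, -43, -116]
step 7 (PUSH -42): [-4, -43, -116, -42]
step 8 (SUB): [-4, -43, -74]
step 9 (SWAP): [-4, -74, -43]
step 10 (PUSH -6): [-4, -74, -43, -6]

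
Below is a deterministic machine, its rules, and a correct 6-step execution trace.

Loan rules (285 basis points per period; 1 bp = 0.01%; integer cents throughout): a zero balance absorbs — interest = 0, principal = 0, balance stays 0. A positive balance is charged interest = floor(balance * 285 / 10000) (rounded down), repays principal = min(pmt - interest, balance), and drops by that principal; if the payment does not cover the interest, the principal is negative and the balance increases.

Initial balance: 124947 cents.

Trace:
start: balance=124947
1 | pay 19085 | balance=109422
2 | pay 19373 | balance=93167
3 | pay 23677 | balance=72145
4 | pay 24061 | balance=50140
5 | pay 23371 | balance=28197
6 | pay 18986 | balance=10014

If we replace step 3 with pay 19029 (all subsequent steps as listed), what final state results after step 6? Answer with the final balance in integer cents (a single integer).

(re-executing from step 3 with the substitution; state before step 3: balance=93167)
3 | pay 19029 | balance=76793
4 | pay 24061 | balance=54920
5 | pay 23371 | balance=33114
6 | pay 18986 | balance=15071

15071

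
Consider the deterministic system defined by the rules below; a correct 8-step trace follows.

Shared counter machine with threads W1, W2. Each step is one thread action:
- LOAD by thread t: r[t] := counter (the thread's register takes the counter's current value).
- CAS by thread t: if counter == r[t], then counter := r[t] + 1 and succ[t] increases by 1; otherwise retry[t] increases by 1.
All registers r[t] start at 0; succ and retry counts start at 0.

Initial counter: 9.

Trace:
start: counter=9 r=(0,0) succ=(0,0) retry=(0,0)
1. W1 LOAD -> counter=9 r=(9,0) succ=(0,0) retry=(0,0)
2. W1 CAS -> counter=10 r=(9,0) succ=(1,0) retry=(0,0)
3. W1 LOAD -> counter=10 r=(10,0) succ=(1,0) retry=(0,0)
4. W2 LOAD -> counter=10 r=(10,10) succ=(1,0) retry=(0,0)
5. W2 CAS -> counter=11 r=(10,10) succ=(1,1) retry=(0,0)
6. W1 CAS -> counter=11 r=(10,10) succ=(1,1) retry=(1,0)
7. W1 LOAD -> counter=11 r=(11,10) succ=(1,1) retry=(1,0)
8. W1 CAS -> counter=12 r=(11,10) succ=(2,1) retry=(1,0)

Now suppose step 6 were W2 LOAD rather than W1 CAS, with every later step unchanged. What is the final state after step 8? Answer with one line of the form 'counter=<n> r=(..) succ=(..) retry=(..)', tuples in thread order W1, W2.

counter=12 r=(11,11) succ=(2,1) retry=(0,0)

(re-executing from step 6 with the substitution; state before step 6: counter=11 r=(10,10) succ=(1,1) retry=(0,0))
6. W2 LOAD -> counter=11 r=(10,11) succ=(1,1) retry=(0,0)
7. W1 LOAD -> counter=11 r=(11,11) succ=(1,1) retry=(0,0)
8. W1 CAS -> counter=12 r=(11,11) succ=(2,1) retry=(0,0)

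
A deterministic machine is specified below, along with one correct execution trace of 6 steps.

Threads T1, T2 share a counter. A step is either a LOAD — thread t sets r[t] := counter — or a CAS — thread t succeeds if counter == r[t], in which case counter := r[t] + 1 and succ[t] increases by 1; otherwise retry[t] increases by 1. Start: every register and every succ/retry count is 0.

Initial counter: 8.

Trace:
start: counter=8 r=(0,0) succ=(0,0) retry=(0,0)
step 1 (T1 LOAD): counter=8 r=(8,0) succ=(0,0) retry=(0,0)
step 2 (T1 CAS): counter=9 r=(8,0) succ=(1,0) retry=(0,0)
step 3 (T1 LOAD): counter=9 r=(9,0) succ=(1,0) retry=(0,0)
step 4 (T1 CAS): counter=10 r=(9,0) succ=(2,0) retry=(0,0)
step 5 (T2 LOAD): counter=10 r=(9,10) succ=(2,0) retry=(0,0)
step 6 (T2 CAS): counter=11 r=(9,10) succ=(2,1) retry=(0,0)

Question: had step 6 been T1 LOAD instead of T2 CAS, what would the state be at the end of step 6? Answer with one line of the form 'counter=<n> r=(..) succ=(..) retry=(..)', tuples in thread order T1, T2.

counter=10 r=(10,10) succ=(2,0) retry=(0,0)

(re-executing from step 6 with the substitution; state before step 6: counter=10 r=(9,10) succ=(2,0) retry=(0,0))
step 6 (T1 LOAD): counter=10 r=(10,10) succ=(2,0) retry=(0,0)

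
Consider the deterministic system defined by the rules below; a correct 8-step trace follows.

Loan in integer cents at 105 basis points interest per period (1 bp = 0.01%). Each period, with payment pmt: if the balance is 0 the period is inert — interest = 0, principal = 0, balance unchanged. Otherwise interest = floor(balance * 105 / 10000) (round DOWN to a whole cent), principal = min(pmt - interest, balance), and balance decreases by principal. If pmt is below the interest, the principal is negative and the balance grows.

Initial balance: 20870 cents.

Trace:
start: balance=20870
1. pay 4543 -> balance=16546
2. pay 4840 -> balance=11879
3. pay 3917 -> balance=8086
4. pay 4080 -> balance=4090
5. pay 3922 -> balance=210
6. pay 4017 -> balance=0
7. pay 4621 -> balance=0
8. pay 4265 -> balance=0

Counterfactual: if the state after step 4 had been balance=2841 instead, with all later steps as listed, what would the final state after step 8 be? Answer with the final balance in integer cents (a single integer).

0

state after step 4 := balance=2841
5. pay 3922 -> balance=0
6. pay 4017 -> balance=0
7. pay 4621 -> balance=0
8. pay 4265 -> balance=0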